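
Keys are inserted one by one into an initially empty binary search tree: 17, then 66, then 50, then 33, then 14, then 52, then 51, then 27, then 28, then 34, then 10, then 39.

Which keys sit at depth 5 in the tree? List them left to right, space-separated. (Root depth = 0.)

Insert 17: tree is empty, so 17 becomes the root.
Insert 66: 66 > 17 → go right. Place as right child of 17.
Insert 50: 50 > 17 → go right; 50 < 66 → go left. Place as left child of 66.
Insert 33: 33 > 17 → go right; 33 < 66 → go left; 33 < 50 → go left. Place as left child of 50.
Insert 14: 14 < 17 → go left. Place as left child of 17.
Insert 52: 52 > 17 → go right; 52 < 66 → go left; 52 > 50 → go right. Place as right child of 50.
Insert 51: 51 > 17 → go right; 51 < 66 → go left; 51 > 50 → go right; 51 < 52 → go left. Place as left child of 52.
Insert 27: 27 > 17 → go right; 27 < 66 → go left; 27 < 50 → go left; 27 < 33 → go left. Place as left child of 33.
Insert 28: 28 > 17 → go right; 28 < 66 → go left; 28 < 50 → go left; 28 < 33 → go left; 28 > 27 → go right. Place as right child of 27.
Insert 34: 34 > 17 → go right; 34 < 66 → go left; 34 < 50 → go left; 34 > 33 → go right. Place as right child of 33.
Insert 10: 10 < 17 → go left; 10 < 14 → go left. Place as left child of 14.
Insert 39: 39 > 17 → go right; 39 < 66 → go left; 39 < 50 → go left; 39 > 33 → go right; 39 > 34 → go right. Place as right child of 34.

28 39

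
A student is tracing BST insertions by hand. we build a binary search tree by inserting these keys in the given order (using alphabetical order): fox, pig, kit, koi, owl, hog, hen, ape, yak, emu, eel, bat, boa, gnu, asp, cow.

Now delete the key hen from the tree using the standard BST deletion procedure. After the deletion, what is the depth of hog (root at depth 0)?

3

Insert fox: tree is empty, so fox becomes the root.
Insert pig: pig > fox → go right. Place as right child of fox.
Insert kit: kit > fox → go right; kit < pig → go left. Place as left child of pig.
Insert koi: koi > fox → go right; koi < pig → go left; koi > kit → go right. Place as right child of kit.
Insert owl: owl > fox → go right; owl < pig → go left; owl > kit → go right; owl > koi → go right. Place as right child of koi.
Insert hog: hog > fox → go right; hog < pig → go left; hog < kit → go left. Place as left child of kit.
Insert hen: hen > fox → go right; hen < pig → go left; hen < kit → go left; hen < hog → go left. Place as left child of hog.
Insert ape: ape < fox → go left. Place as left child of fox.
Insert yak: yak > fox → go right; yak > pig → go right. Place as right child of pig.
Insert emu: emu < fox → go left; emu > ape → go right. Place as right child of ape.
Insert eel: eel < fox → go left; eel > ape → go right; eel < emu → go left. Place as left child of emu.
Insert bat: bat < fox → go left; bat > ape → go right; bat < emu → go left; bat < eel → go left. Place as left child of eel.
Insert boa: boa < fox → go left; boa > ape → go right; boa < emu → go left; boa < eel → go left; boa > bat → go right. Place as right child of bat.
Insert gnu: gnu > fox → go right; gnu < pig → go left; gnu < kit → go left; gnu < hog → go left; gnu < hen → go left. Place as left child of hen.
Insert asp: asp < fox → go left; asp > ape → go right; asp < emu → go left; asp < eel → go left; asp < bat → go left. Place as left child of bat.
Insert cow: cow < fox → go left; cow > ape → go right; cow < emu → go left; cow < eel → go left; cow > bat → go right; cow > boa → go right. Place as right child of boa.

Delete hen (at most one child — splice it out).
After deletion, path to hog: fox → pig → kit → hog.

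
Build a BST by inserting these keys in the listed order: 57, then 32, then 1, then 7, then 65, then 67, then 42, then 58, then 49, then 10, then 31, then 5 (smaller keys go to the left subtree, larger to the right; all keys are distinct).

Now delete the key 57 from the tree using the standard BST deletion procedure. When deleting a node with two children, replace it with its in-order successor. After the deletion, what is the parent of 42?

Insert 57: tree is empty, so 57 becomes the root.
Insert 32: 32 < 57 → go left. Place as left child of 57.
Insert 1: 1 < 57 → go left; 1 < 32 → go left. Place as left child of 32.
Insert 7: 7 < 57 → go left; 7 < 32 → go left; 7 > 1 → go right. Place as right child of 1.
Insert 65: 65 > 57 → go right. Place as right child of 57.
Insert 67: 67 > 57 → go right; 67 > 65 → go right. Place as right child of 65.
Insert 42: 42 < 57 → go left; 42 > 32 → go right. Place as right child of 32.
Insert 58: 58 > 57 → go right; 58 < 65 → go left. Place as left child of 65.
Insert 49: 49 < 57 → go left; 49 > 32 → go right; 49 > 42 → go right. Place as right child of 42.
Insert 10: 10 < 57 → go left; 10 < 32 → go left; 10 > 1 → go right; 10 > 7 → go right. Place as right child of 7.
Insert 31: 31 < 57 → go left; 31 < 32 → go left; 31 > 1 → go right; 31 > 7 → go right; 31 > 10 → go right. Place as right child of 10.
Insert 5: 5 < 57 → go left; 5 < 32 → go left; 5 > 1 → go right; 5 < 7 → go left. Place as left child of 7.

Delete 57 (two children — replace with in-order successor).
After deletion, 42's parent is 32.

32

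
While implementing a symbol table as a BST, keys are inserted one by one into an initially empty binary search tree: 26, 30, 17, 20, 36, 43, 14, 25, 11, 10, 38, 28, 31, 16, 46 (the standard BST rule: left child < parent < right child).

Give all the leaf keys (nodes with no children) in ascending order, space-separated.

10 16 25 28 31 38 46

26: root
30: right child of 26 (depth 1)
17: left child of 26 (depth 1)
20: right child of 17 (depth 2)
36: right child of 30 (depth 2)
43: right child of 36 (depth 3)
14: left child of 17 (depth 2)
25: right child of 20 (depth 3)
11: left child of 14 (depth 3)
10: left child of 11 (depth 4)
38: left child of 43 (depth 4)
28: left child of 30 (depth 2)
31: left child of 36 (depth 3)
16: right child of 14 (depth 3)
46: right child of 43 (depth 4)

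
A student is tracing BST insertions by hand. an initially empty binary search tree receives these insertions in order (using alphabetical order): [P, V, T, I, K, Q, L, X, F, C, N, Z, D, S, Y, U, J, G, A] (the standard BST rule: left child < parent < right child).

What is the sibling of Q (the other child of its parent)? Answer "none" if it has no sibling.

U

P: root
V: right child of P (depth 1)
T: left child of V (depth 2)
I: left child of P (depth 1)
K: right child of I (depth 2)
Q: left child of T (depth 3)
L: right child of K (depth 3)
X: right child of V (depth 2)
F: left child of I (depth 2)
C: left child of F (depth 3)
N: right child of L (depth 4)
Z: right child of X (depth 3)
D: right child of C (depth 4)
S: right child of Q (depth 4)
Y: left child of Z (depth 4)
U: right child of T (depth 3)
J: left child of K (depth 3)
G: right child of F (depth 3)
A: left child of C (depth 4)

Q's parent is T; the other child of T is U.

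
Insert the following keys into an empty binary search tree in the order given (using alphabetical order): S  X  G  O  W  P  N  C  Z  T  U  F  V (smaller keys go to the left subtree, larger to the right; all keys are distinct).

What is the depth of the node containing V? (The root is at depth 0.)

5

S: root
X: right child of S (depth 1)
G: left child of S (depth 1)
O: right child of G (depth 2)
W: left child of X (depth 2)
P: right child of O (depth 3)
N: left child of O (depth 3)
C: left child of G (depth 2)
Z: right child of X (depth 2)
T: left child of W (depth 3)
U: right child of T (depth 4)
F: right child of C (depth 3)
V: right child of U (depth 5)

Path to V: S → X → W → T → U → V, which is 5 edges.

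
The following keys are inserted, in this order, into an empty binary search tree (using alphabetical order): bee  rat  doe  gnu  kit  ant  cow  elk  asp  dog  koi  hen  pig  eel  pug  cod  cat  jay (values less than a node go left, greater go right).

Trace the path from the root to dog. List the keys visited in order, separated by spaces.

Resulting structure (node: left, right):
  bee: L=ant, R=rat
  rat: L=doe, R=–
  doe: L=cow, R=gnu
  gnu: L=elk, R=kit
  kit: L=hen, R=koi
  ant: L=–, R=asp
  cow: L=cod, R=–
  elk: L=dog, R=–
  asp: L=–, R=–
  dog: L=–, R=eel
  koi: L=–, R=pig
  hen: L=–, R=jay
  pig: L=–, R=pug
  eel: L=–, R=–
  pug: L=–, R=–
  cod: L=cat, R=–
  cat: L=–, R=–
  jay: L=–, R=–

bee rat doe gnu elk dog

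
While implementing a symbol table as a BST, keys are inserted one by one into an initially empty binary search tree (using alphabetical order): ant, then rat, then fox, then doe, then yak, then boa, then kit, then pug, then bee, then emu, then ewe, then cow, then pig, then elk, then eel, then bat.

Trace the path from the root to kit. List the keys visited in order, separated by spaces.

Resulting structure (node: left, right):
  ant: L=–, R=rat
  rat: L=fox, R=yak
  fox: L=doe, R=kit
  doe: L=boa, R=emu
  yak: L=–, R=–
  boa: L=bee, R=cow
  kit: L=–, R=pug
  pug: L=pig, R=–
  bee: L=bat, R=–
  emu: L=elk, R=ewe
  ewe: L=–, R=–
  cow: L=–, R=–
  pig: L=–, R=–
  elk: L=eel, R=–
  eel: L=–, R=–
  bat: L=–, R=–

ant rat fox kit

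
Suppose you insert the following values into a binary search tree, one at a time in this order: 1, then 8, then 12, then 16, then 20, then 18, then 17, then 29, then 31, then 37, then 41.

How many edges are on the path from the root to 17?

1: root
8: right child of 1 (depth 1)
12: right child of 8 (depth 2)
16: right child of 12 (depth 3)
20: right child of 16 (depth 4)
18: left child of 20 (depth 5)
17: left child of 18 (depth 6)
29: right child of 20 (depth 5)
31: right child of 29 (depth 6)
37: right child of 31 (depth 7)
41: right child of 37 (depth 8)

Path to 17: 1 → 8 → 12 → 16 → 20 → 18 → 17, which is 6 edges.

6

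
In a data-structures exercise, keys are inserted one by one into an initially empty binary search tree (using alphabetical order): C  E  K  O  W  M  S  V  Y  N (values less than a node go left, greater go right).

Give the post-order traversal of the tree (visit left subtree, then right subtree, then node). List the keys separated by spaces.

N M V S Y W O K E C

Insert C: tree is empty, so C becomes the root.
Insert E: E > C → go right. Place as right child of C.
Insert K: K > C → go right; K > E → go right. Place as right child of E.
Insert O: O > C → go right; O > E → go right; O > K → go right. Place as right child of K.
Insert W: W > C → go right; W > E → go right; W > K → go right; W > O → go right. Place as right child of O.
Insert M: M > C → go right; M > E → go right; M > K → go right; M < O → go left. Place as left child of O.
Insert S: S > C → go right; S > E → go right; S > K → go right; S > O → go right; S < W → go left. Place as left child of W.
Insert V: V > C → go right; V > E → go right; V > K → go right; V > O → go right; V < W → go left; V > S → go right. Place as right child of S.
Insert Y: Y > C → go right; Y > E → go right; Y > K → go right; Y > O → go right; Y > W → go right. Place as right child of W.
Insert N: N > C → go right; N > E → go right; N > K → go right; N < O → go left; N > M → go right. Place as right child of M.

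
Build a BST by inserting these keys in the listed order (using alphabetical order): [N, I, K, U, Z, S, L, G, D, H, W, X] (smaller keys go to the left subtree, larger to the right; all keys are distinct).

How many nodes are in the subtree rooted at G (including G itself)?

Resulting structure (node: left, right):
  N: L=I, R=U
  I: L=G, R=K
  K: L=–, R=L
  U: L=S, R=Z
  Z: L=W, R=–
  S: L=–, R=–
  L: L=–, R=–
  G: L=D, R=H
  D: L=–, R=–
  H: L=–, R=–
  W: L=–, R=X
  X: L=–, R=–

Subtree rooted at G contains: G, D, H — 3 nodes.

3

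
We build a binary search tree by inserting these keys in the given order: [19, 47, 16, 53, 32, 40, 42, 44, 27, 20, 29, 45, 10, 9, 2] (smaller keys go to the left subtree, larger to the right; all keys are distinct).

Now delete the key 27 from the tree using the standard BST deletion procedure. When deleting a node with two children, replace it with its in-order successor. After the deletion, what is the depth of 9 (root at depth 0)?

3

Insert 19: tree is empty, so 19 becomes the root.
Insert 47: 47 > 19 → go right. Place as right child of 19.
Insert 16: 16 < 19 → go left. Place as left child of 19.
Insert 53: 53 > 19 → go right; 53 > 47 → go right. Place as right child of 47.
Insert 32: 32 > 19 → go right; 32 < 47 → go left. Place as left child of 47.
Insert 40: 40 > 19 → go right; 40 < 47 → go left; 40 > 32 → go right. Place as right child of 32.
Insert 42: 42 > 19 → go right; 42 < 47 → go left; 42 > 32 → go right; 42 > 40 → go right. Place as right child of 40.
Insert 44: 44 > 19 → go right; 44 < 47 → go left; 44 > 32 → go right; 44 > 40 → go right; 44 > 42 → go right. Place as right child of 42.
Insert 27: 27 > 19 → go right; 27 < 47 → go left; 27 < 32 → go left. Place as left child of 32.
Insert 20: 20 > 19 → go right; 20 < 47 → go left; 20 < 32 → go left; 20 < 27 → go left. Place as left child of 27.
Insert 29: 29 > 19 → go right; 29 < 47 → go left; 29 < 32 → go left; 29 > 27 → go right. Place as right child of 27.
Insert 45: 45 > 19 → go right; 45 < 47 → go left; 45 > 32 → go right; 45 > 40 → go right; 45 > 42 → go right; 45 > 44 → go right. Place as right child of 44.
Insert 10: 10 < 19 → go left; 10 < 16 → go left. Place as left child of 16.
Insert 9: 9 < 19 → go left; 9 < 16 → go left; 9 < 10 → go left. Place as left child of 10.
Insert 2: 2 < 19 → go left; 2 < 16 → go left; 2 < 10 → go left; 2 < 9 → go left. Place as left child of 9.

Delete 27 (two children — replace with in-order successor).
After deletion, path to 9: 19 → 16 → 10 → 9.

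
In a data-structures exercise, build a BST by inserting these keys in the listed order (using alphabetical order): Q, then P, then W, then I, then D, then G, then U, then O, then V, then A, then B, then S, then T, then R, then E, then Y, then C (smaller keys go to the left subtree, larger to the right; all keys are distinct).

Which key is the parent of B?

A

Resulting structure (node: left, right):
  Q: L=P, R=W
  P: L=I, R=–
  W: L=U, R=Y
  I: L=D, R=O
  D: L=A, R=G
  G: L=E, R=–
  U: L=S, R=V
  O: L=–, R=–
  V: L=–, R=–
  A: L=–, R=B
  B: L=–, R=C
  S: L=R, R=T
  T: L=–, R=–
  R: L=–, R=–
  E: L=–, R=–
  Y: L=–, R=–
  C: L=–, R=–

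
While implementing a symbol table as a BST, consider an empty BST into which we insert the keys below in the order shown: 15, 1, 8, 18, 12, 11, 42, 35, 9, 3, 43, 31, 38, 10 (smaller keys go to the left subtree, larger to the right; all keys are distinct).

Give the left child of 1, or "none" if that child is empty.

Resulting structure (node: left, right):
  15: L=1, R=18
  1: L=–, R=8
  8: L=3, R=12
  18: L=–, R=42
  12: L=11, R=–
  11: L=9, R=–
  42: L=35, R=43
  35: L=31, R=38
  9: L=–, R=10
  3: L=–, R=–
  43: L=–, R=–
  31: L=–, R=–
  38: L=–, R=–
  10: L=–, R=–

none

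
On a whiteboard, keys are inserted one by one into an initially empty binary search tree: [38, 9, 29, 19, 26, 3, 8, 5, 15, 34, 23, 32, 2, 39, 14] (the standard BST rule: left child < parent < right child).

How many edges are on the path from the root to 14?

5

38: root
9: left child of 38 (depth 1)
29: right child of 9 (depth 2)
19: left child of 29 (depth 3)
26: right child of 19 (depth 4)
3: left child of 9 (depth 2)
8: right child of 3 (depth 3)
5: left child of 8 (depth 4)
15: left child of 19 (depth 4)
34: right child of 29 (depth 3)
23: left child of 26 (depth 5)
32: left child of 34 (depth 4)
2: left child of 3 (depth 3)
39: right child of 38 (depth 1)
14: left child of 15 (depth 5)

Path to 14: 38 → 9 → 29 → 19 → 15 → 14, which is 5 edges.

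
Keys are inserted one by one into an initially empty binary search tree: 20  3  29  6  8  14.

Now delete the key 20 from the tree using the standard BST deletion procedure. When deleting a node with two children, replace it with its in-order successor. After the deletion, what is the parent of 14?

Insert 20: tree is empty, so 20 becomes the root.
Insert 3: 3 < 20 → go left. Place as left child of 20.
Insert 29: 29 > 20 → go right. Place as right child of 20.
Insert 6: 6 < 20 → go left; 6 > 3 → go right. Place as right child of 3.
Insert 8: 8 < 20 → go left; 8 > 3 → go right; 8 > 6 → go right. Place as right child of 6.
Insert 14: 14 < 20 → go left; 14 > 3 → go right; 14 > 6 → go right; 14 > 8 → go right. Place as right child of 8.

Delete 20 (two children — replace with in-order successor).
After deletion, 14's parent is 8.

8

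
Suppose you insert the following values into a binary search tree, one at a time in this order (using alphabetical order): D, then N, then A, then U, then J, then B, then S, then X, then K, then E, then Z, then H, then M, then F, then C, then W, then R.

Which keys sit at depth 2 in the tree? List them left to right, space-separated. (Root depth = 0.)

D: root
N: right child of D (depth 1)
A: left child of D (depth 1)
U: right child of N (depth 2)
J: left child of N (depth 2)
B: right child of A (depth 2)
S: left child of U (depth 3)
X: right child of U (depth 3)
K: right child of J (depth 3)
E: left child of J (depth 3)
Z: right child of X (depth 4)
H: right child of E (depth 4)
M: right child of K (depth 4)
F: left child of H (depth 5)
C: right child of B (depth 3)
W: left child of X (depth 4)
R: left child of S (depth 4)

B J U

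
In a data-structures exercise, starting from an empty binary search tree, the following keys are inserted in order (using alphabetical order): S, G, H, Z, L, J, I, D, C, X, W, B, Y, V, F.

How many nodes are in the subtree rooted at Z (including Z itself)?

5

S: root
G: left child of S (depth 1)
H: right child of G (depth 2)
Z: right child of S (depth 1)
L: right child of H (depth 3)
J: left child of L (depth 4)
I: left child of J (depth 5)
D: left child of G (depth 2)
C: left child of D (depth 3)
X: left child of Z (depth 2)
W: left child of X (depth 3)
B: left child of C (depth 4)
Y: right child of X (depth 3)
V: left child of W (depth 4)
F: right child of D (depth 3)

Subtree rooted at Z contains: Z, X, W, V, Y — 5 nodes.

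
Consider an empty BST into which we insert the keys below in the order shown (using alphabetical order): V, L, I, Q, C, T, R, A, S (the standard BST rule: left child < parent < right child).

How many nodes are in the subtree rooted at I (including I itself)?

V: root
L: left child of V (depth 1)
I: left child of L (depth 2)
Q: right child of L (depth 2)
C: left child of I (depth 3)
T: right child of Q (depth 3)
R: left child of T (depth 4)
A: left child of C (depth 4)
S: right child of R (depth 5)

Subtree rooted at I contains: I, C, A — 3 nodes.

3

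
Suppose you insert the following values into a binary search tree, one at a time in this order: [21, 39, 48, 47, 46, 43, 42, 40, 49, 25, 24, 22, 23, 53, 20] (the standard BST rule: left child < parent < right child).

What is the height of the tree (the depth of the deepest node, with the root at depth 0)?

21: root
39: right child of 21 (depth 1)
48: right child of 39 (depth 2)
47: left child of 48 (depth 3)
46: left child of 47 (depth 4)
43: left child of 46 (depth 5)
42: left child of 43 (depth 6)
40: left child of 42 (depth 7)
49: right child of 48 (depth 3)
25: left child of 39 (depth 2)
24: left child of 25 (depth 3)
22: left child of 24 (depth 4)
23: right child of 22 (depth 5)
53: right child of 49 (depth 4)
20: left child of 21 (depth 1)

The deepest node is 40 at depth 7.

7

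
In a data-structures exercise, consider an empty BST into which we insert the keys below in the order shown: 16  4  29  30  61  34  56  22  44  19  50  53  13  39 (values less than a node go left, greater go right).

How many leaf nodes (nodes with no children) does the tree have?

4

Insert 16: tree is empty, so 16 becomes the root.
Insert 4: 4 < 16 → go left. Place as left child of 16.
Insert 29: 29 > 16 → go right. Place as right child of 16.
Insert 30: 30 > 16 → go right; 30 > 29 → go right. Place as right child of 29.
Insert 61: 61 > 16 → go right; 61 > 29 → go right; 61 > 30 → go right. Place as right child of 30.
Insert 34: 34 > 16 → go right; 34 > 29 → go right; 34 > 30 → go right; 34 < 61 → go left. Place as left child of 61.
Insert 56: 56 > 16 → go right; 56 > 29 → go right; 56 > 30 → go right; 56 < 61 → go left; 56 > 34 → go right. Place as right child of 34.
Insert 22: 22 > 16 → go right; 22 < 29 → go left. Place as left child of 29.
Insert 44: 44 > 16 → go right; 44 > 29 → go right; 44 > 30 → go right; 44 < 61 → go left; 44 > 34 → go right; 44 < 56 → go left. Place as left child of 56.
Insert 19: 19 > 16 → go right; 19 < 29 → go left; 19 < 22 → go left. Place as left child of 22.
Insert 50: 50 > 16 → go right; 50 > 29 → go right; 50 > 30 → go right; 50 < 61 → go left; 50 > 34 → go right; 50 < 56 → go left; 50 > 44 → go right. Place as right child of 44.
Insert 53: 53 > 16 → go right; 53 > 29 → go right; 53 > 30 → go right; 53 < 61 → go left; 53 > 34 → go right; 53 < 56 → go left; 53 > 44 → go right; 53 > 50 → go right. Place as right child of 50.
Insert 13: 13 < 16 → go left; 13 > 4 → go right. Place as right child of 4.
Insert 39: 39 > 16 → go right; 39 > 29 → go right; 39 > 30 → go right; 39 < 61 → go left; 39 > 34 → go right; 39 < 56 → go left; 39 < 44 → go left. Place as left child of 44.

Leaves: 13, 19, 39, 53 — 4 in total.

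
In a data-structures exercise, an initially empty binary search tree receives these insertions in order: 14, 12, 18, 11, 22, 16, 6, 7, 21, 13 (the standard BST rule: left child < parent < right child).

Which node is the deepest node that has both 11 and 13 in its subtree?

12

14: root
12: left child of 14 (depth 1)
18: right child of 14 (depth 1)
11: left child of 12 (depth 2)
22: right child of 18 (depth 2)
16: left child of 18 (depth 2)
6: left child of 11 (depth 3)
7: right child of 6 (depth 4)
21: left child of 22 (depth 3)
13: right child of 12 (depth 2)

Path to 11: 14 → 12 → 11
Path to 13: 14 → 12 → 13
The paths share a prefix ending at 12, then split left and right.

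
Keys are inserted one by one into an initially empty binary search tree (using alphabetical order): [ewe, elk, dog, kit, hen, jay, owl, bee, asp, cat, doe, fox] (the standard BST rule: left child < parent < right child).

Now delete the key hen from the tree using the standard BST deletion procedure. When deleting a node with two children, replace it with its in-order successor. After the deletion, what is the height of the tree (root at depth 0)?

ewe: root
elk: left child of ewe (depth 1)
dog: left child of elk (depth 2)
kit: right child of ewe (depth 1)
hen: left child of kit (depth 2)
jay: right child of hen (depth 3)
owl: right child of kit (depth 2)
bee: left child of dog (depth 3)
asp: left child of bee (depth 4)
cat: right child of bee (depth 4)
doe: right child of cat (depth 5)
fox: left child of hen (depth 3)

Delete hen (two children — replace with in-order successor).
After deletion, deepest node is doe at depth 5.

5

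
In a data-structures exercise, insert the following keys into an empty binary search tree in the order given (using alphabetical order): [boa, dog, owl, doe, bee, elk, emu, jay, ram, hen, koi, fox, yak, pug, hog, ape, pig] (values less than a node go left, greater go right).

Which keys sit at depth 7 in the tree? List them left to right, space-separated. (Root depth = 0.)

Insert boa: tree is empty, so boa becomes the root.
Insert dog: dog > boa → go right. Place as right child of boa.
Insert owl: owl > boa → go right; owl > dog → go right. Place as right child of dog.
Insert doe: doe > boa → go right; doe < dog → go left. Place as left child of dog.
Insert bee: bee < boa → go left. Place as left child of boa.
Insert elk: elk > boa → go right; elk > dog → go right; elk < owl → go left. Place as left child of owl.
Insert emu: emu > boa → go right; emu > dog → go right; emu < owl → go left; emu > elk → go right. Place as right child of elk.
Insert jay: jay > boa → go right; jay > dog → go right; jay < owl → go left; jay > elk → go right; jay > emu → go right. Place as right child of emu.
Insert ram: ram > boa → go right; ram > dog → go right; ram > owl → go right. Place as right child of owl.
Insert hen: hen > boa → go right; hen > dog → go right; hen < owl → go left; hen > elk → go right; hen > emu → go right; hen < jay → go left. Place as left child of jay.
Insert koi: koi > boa → go right; koi > dog → go right; koi < owl → go left; koi > elk → go right; koi > emu → go right; koi > jay → go right. Place as right child of jay.
Insert fox: fox > boa → go right; fox > dog → go right; fox < owl → go left; fox > elk → go right; fox > emu → go right; fox < jay → go left; fox < hen → go left. Place as left child of hen.
Insert yak: yak > boa → go right; yak > dog → go right; yak > owl → go right; yak > ram → go right. Place as right child of ram.
Insert pug: pug > boa → go right; pug > dog → go right; pug > owl → go right; pug < ram → go left. Place as left child of ram.
Insert hog: hog > boa → go right; hog > dog → go right; hog < owl → go left; hog > elk → go right; hog > emu → go right; hog < jay → go left; hog > hen → go right. Place as right child of hen.
Insert ape: ape < boa → go left; ape < bee → go left. Place as left child of bee.
Insert pig: pig > boa → go right; pig > dog → go right; pig > owl → go right; pig < ram → go left; pig < pug → go left. Place as left child of pug.

fox hog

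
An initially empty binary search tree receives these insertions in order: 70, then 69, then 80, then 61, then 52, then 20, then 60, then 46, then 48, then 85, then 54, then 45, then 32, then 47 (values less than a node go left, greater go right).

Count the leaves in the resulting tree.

Insert 70: tree is empty, so 70 becomes the root.
Insert 69: 69 < 70 → go left. Place as left child of 70.
Insert 80: 80 > 70 → go right. Place as right child of 70.
Insert 61: 61 < 70 → go left; 61 < 69 → go left. Place as left child of 69.
Insert 52: 52 < 70 → go left; 52 < 69 → go left; 52 < 61 → go left. Place as left child of 61.
Insert 20: 20 < 70 → go left; 20 < 69 → go left; 20 < 61 → go left; 20 < 52 → go left. Place as left child of 52.
Insert 60: 60 < 70 → go left; 60 < 69 → go left; 60 < 61 → go left; 60 > 52 → go right. Place as right child of 52.
Insert 46: 46 < 70 → go left; 46 < 69 → go left; 46 < 61 → go left; 46 < 52 → go left; 46 > 20 → go right. Place as right child of 20.
Insert 48: 48 < 70 → go left; 48 < 69 → go left; 48 < 61 → go left; 48 < 52 → go left; 48 > 20 → go right; 48 > 46 → go right. Place as right child of 46.
Insert 85: 85 > 70 → go right; 85 > 80 → go right. Place as right child of 80.
Insert 54: 54 < 70 → go left; 54 < 69 → go left; 54 < 61 → go left; 54 > 52 → go right; 54 < 60 → go left. Place as left child of 60.
Insert 45: 45 < 70 → go left; 45 < 69 → go left; 45 < 61 → go left; 45 < 52 → go left; 45 > 20 → go right; 45 < 46 → go left. Place as left child of 46.
Insert 32: 32 < 70 → go left; 32 < 69 → go left; 32 < 61 → go left; 32 < 52 → go left; 32 > 20 → go right; 32 < 46 → go left; 32 < 45 → go left. Place as left child of 45.
Insert 47: 47 < 70 → go left; 47 < 69 → go left; 47 < 61 → go left; 47 < 52 → go left; 47 > 20 → go right; 47 > 46 → go right; 47 < 48 → go left. Place as left child of 48.

Leaves: 32, 47, 54, 85 — 4 in total.

4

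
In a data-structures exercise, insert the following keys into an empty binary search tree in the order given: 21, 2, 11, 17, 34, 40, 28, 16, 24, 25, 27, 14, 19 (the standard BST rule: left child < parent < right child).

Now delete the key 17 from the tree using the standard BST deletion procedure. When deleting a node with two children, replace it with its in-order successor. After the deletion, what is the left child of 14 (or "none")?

Resulting structure (node: left, right):
  21: L=2, R=34
  2: L=–, R=11
  11: L=–, R=17
  17: L=16, R=19
  34: L=28, R=40
  40: L=–, R=–
  28: L=24, R=–
  16: L=14, R=–
  24: L=–, R=25
  25: L=–, R=27
  27: L=–, R=–
  14: L=–, R=–
  19: L=–, R=–

Delete 17 (two children — replace with in-order successor).
After deletion, 14's left child: none.

none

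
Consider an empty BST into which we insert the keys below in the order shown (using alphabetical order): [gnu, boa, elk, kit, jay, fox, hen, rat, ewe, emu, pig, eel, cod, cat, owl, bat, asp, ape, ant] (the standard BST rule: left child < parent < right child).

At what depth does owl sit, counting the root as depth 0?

gnu: root
boa: left child of gnu (depth 1)
elk: right child of boa (depth 2)
kit: right child of gnu (depth 1)
jay: left child of kit (depth 2)
fox: right child of elk (depth 3)
hen: left child of jay (depth 3)
rat: right child of kit (depth 2)
ewe: left child of fox (depth 4)
emu: left child of ewe (depth 5)
pig: left child of rat (depth 3)
eel: left child of elk (depth 3)
cod: left child of eel (depth 4)
cat: left child of cod (depth 5)
owl: left child of pig (depth 4)
bat: left child of boa (depth 2)
asp: left child of bat (depth 3)
ape: left child of asp (depth 4)
ant: left child of ape (depth 5)

Path to owl: gnu → kit → rat → pig → owl, which is 4 edges.

4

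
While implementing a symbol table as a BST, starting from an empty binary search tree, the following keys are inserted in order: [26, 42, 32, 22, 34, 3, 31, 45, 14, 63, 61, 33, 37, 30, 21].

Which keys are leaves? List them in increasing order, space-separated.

26: root
42: right child of 26 (depth 1)
32: left child of 42 (depth 2)
22: left child of 26 (depth 1)
34: right child of 32 (depth 3)
3: left child of 22 (depth 2)
31: left child of 32 (depth 3)
45: right child of 42 (depth 2)
14: right child of 3 (depth 3)
63: right child of 45 (depth 3)
61: left child of 63 (depth 4)
33: left child of 34 (depth 4)
37: right child of 34 (depth 4)
30: left child of 31 (depth 4)
21: right child of 14 (depth 4)

21 30 33 37 61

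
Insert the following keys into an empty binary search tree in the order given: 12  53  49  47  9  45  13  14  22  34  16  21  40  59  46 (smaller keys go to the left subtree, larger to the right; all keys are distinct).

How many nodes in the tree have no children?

5

Insert 12: tree is empty, so 12 becomes the root.
Insert 53: 53 > 12 → go right. Place as right child of 12.
Insert 49: 49 > 12 → go right; 49 < 53 → go left. Place as left child of 53.
Insert 47: 47 > 12 → go right; 47 < 53 → go left; 47 < 49 → go left. Place as left child of 49.
Insert 9: 9 < 12 → go left. Place as left child of 12.
Insert 45: 45 > 12 → go right; 45 < 53 → go left; 45 < 49 → go left; 45 < 47 → go left. Place as left child of 47.
Insert 13: 13 > 12 → go right; 13 < 53 → go left; 13 < 49 → go left; 13 < 47 → go left; 13 < 45 → go left. Place as left child of 45.
Insert 14: 14 > 12 → go right; 14 < 53 → go left; 14 < 49 → go left; 14 < 47 → go left; 14 < 45 → go left; 14 > 13 → go right. Place as right child of 13.
Insert 22: 22 > 12 → go right; 22 < 53 → go left; 22 < 49 → go left; 22 < 47 → go left; 22 < 45 → go left; 22 > 13 → go right; 22 > 14 → go right. Place as right child of 14.
Insert 34: 34 > 12 → go right; 34 < 53 → go left; 34 < 49 → go left; 34 < 47 → go left; 34 < 45 → go left; 34 > 13 → go right; 34 > 14 → go right; 34 > 22 → go right. Place as right child of 22.
Insert 16: 16 > 12 → go right; 16 < 53 → go left; 16 < 49 → go left; 16 < 47 → go left; 16 < 45 → go left; 16 > 13 → go right; 16 > 14 → go right; 16 < 22 → go left. Place as left child of 22.
Insert 21: 21 > 12 → go right; 21 < 53 → go left; 21 < 49 → go left; 21 < 47 → go left; 21 < 45 → go left; 21 > 13 → go right; 21 > 14 → go right; 21 < 22 → go left; 21 > 16 → go right. Place as right child of 16.
Insert 40: 40 > 12 → go right; 40 < 53 → go left; 40 < 49 → go left; 40 < 47 → go left; 40 < 45 → go left; 40 > 13 → go right; 40 > 14 → go right; 40 > 22 → go right; 40 > 34 → go right. Place as right child of 34.
Insert 59: 59 > 12 → go right; 59 > 53 → go right. Place as right child of 53.
Insert 46: 46 > 12 → go right; 46 < 53 → go left; 46 < 49 → go left; 46 < 47 → go left; 46 > 45 → go right. Place as right child of 45.

Leaves: 9, 21, 40, 46, 59 — 5 in total.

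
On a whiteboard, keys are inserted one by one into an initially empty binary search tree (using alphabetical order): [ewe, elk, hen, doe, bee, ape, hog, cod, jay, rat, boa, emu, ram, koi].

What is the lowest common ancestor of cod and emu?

elk

Resulting structure (node: left, right):
  ewe: L=elk, R=hen
  elk: L=doe, R=emu
  hen: L=–, R=hog
  doe: L=bee, R=–
  bee: L=ape, R=cod
  ape: L=–, R=–
  hog: L=–, R=jay
  cod: L=boa, R=–
  jay: L=–, R=rat
  rat: L=ram, R=–
  boa: L=–, R=–
  emu: L=–, R=–
  ram: L=koi, R=–
  koi: L=–, R=–

Path to cod: ewe → elk → doe → bee → cod
Path to emu: ewe → elk → emu
The paths share a prefix ending at elk, then split left and right.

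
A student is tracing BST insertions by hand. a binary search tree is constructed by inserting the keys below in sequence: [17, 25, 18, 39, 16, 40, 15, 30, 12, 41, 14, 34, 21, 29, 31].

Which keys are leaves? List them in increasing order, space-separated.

14 21 29 31 41

Insert 17: tree is empty, so 17 becomes the root.
Insert 25: 25 > 17 → go right. Place as right child of 17.
Insert 18: 18 > 17 → go right; 18 < 25 → go left. Place as left child of 25.
Insert 39: 39 > 17 → go right; 39 > 25 → go right. Place as right child of 25.
Insert 16: 16 < 17 → go left. Place as left child of 17.
Insert 40: 40 > 17 → go right; 40 > 25 → go right; 40 > 39 → go right. Place as right child of 39.
Insert 15: 15 < 17 → go left; 15 < 16 → go left. Place as left child of 16.
Insert 30: 30 > 17 → go right; 30 > 25 → go right; 30 < 39 → go left. Place as left child of 39.
Insert 12: 12 < 17 → go left; 12 < 16 → go left; 12 < 15 → go left. Place as left child of 15.
Insert 41: 41 > 17 → go right; 41 > 25 → go right; 41 > 39 → go right; 41 > 40 → go right. Place as right child of 40.
Insert 14: 14 < 17 → go left; 14 < 16 → go left; 14 < 15 → go left; 14 > 12 → go right. Place as right child of 12.
Insert 34: 34 > 17 → go right; 34 > 25 → go right; 34 < 39 → go left; 34 > 30 → go right. Place as right child of 30.
Insert 21: 21 > 17 → go right; 21 < 25 → go left; 21 > 18 → go right. Place as right child of 18.
Insert 29: 29 > 17 → go right; 29 > 25 → go right; 29 < 39 → go left; 29 < 30 → go left. Place as left child of 30.
Insert 31: 31 > 17 → go right; 31 > 25 → go right; 31 < 39 → go left; 31 > 30 → go right; 31 < 34 → go left. Place as left child of 34.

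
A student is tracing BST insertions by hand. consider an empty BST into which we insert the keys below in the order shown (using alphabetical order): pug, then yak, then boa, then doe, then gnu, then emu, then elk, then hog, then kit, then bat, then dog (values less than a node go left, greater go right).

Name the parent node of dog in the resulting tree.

pug: root
yak: right child of pug (depth 1)
boa: left child of pug (depth 1)
doe: right child of boa (depth 2)
gnu: right child of doe (depth 3)
emu: left child of gnu (depth 4)
elk: left child of emu (depth 5)
hog: right child of gnu (depth 4)
kit: right child of hog (depth 5)
bat: left child of boa (depth 2)
dog: left child of elk (depth 6)

elk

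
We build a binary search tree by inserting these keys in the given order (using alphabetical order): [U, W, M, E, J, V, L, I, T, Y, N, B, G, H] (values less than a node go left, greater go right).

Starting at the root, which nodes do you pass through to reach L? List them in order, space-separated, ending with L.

U M E J L

Insert U: tree is empty, so U becomes the root.
Insert W: W > U → go right. Place as right child of U.
Insert M: M < U → go left. Place as left child of U.
Insert E: E < U → go left; E < M → go left. Place as left child of M.
Insert J: J < U → go left; J < M → go left; J > E → go right. Place as right child of E.
Insert V: V > U → go right; V < W → go left. Place as left child of W.
Insert L: L < U → go left; L < M → go left; L > E → go right; L > J → go right. Place as right child of J.
Insert I: I < U → go left; I < M → go left; I > E → go right; I < J → go left. Place as left child of J.
Insert T: T < U → go left; T > M → go right. Place as right child of M.
Insert Y: Y > U → go right; Y > W → go right. Place as right child of W.
Insert N: N < U → go left; N > M → go right; N < T → go left. Place as left child of T.
Insert B: B < U → go left; B < M → go left; B < E → go left. Place as left child of E.
Insert G: G < U → go left; G < M → go left; G > E → go right; G < J → go left; G < I → go left. Place as left child of I.
Insert H: H < U → go left; H < M → go left; H > E → go right; H < J → go left; H < I → go left; H > G → go right. Place as right child of G.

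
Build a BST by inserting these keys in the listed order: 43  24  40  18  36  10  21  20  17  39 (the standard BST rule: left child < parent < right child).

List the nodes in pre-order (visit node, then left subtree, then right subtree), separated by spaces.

43 24 18 10 17 21 20 40 36 39

Insert 43: tree is empty, so 43 becomes the root.
Insert 24: 24 < 43 → go left. Place as left child of 43.
Insert 40: 40 < 43 → go left; 40 > 24 → go right. Place as right child of 24.
Insert 18: 18 < 43 → go left; 18 < 24 → go left. Place as left child of 24.
Insert 36: 36 < 43 → go left; 36 > 24 → go right; 36 < 40 → go left. Place as left child of 40.
Insert 10: 10 < 43 → go left; 10 < 24 → go left; 10 < 18 → go left. Place as left child of 18.
Insert 21: 21 < 43 → go left; 21 < 24 → go left; 21 > 18 → go right. Place as right child of 18.
Insert 20: 20 < 43 → go left; 20 < 24 → go left; 20 > 18 → go right; 20 < 21 → go left. Place as left child of 21.
Insert 17: 17 < 43 → go left; 17 < 24 → go left; 17 < 18 → go left; 17 > 10 → go right. Place as right child of 10.
Insert 39: 39 < 43 → go left; 39 > 24 → go right; 39 < 40 → go left; 39 > 36 → go right. Place as right child of 36.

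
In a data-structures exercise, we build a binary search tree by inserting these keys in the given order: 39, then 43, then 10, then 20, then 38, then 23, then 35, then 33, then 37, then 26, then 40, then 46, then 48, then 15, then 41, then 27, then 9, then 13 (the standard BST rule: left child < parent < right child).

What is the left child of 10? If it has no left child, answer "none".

Insert 39: tree is empty, so 39 becomes the root.
Insert 43: 43 > 39 → go right. Place as right child of 39.
Insert 10: 10 < 39 → go left. Place as left child of 39.
Insert 20: 20 < 39 → go left; 20 > 10 → go right. Place as right child of 10.
Insert 38: 38 < 39 → go left; 38 > 10 → go right; 38 > 20 → go right. Place as right child of 20.
Insert 23: 23 < 39 → go left; 23 > 10 → go right; 23 > 20 → go right; 23 < 38 → go left. Place as left child of 38.
Insert 35: 35 < 39 → go left; 35 > 10 → go right; 35 > 20 → go right; 35 < 38 → go left; 35 > 23 → go right. Place as right child of 23.
Insert 33: 33 < 39 → go left; 33 > 10 → go right; 33 > 20 → go right; 33 < 38 → go left; 33 > 23 → go right; 33 < 35 → go left. Place as left child of 35.
Insert 37: 37 < 39 → go left; 37 > 10 → go right; 37 > 20 → go right; 37 < 38 → go left; 37 > 23 → go right; 37 > 35 → go right. Place as right child of 35.
Insert 26: 26 < 39 → go left; 26 > 10 → go right; 26 > 20 → go right; 26 < 38 → go left; 26 > 23 → go right; 26 < 35 → go left; 26 < 33 → go left. Place as left child of 33.
Insert 40: 40 > 39 → go right; 40 < 43 → go left. Place as left child of 43.
Insert 46: 46 > 39 → go right; 46 > 43 → go right. Place as right child of 43.
Insert 48: 48 > 39 → go right; 48 > 43 → go right; 48 > 46 → go right. Place as right child of 46.
Insert 15: 15 < 39 → go left; 15 > 10 → go right; 15 < 20 → go left. Place as left child of 20.
Insert 41: 41 > 39 → go right; 41 < 43 → go left; 41 > 40 → go right. Place as right child of 40.
Insert 27: 27 < 39 → go left; 27 > 10 → go right; 27 > 20 → go right; 27 < 38 → go left; 27 > 23 → go right; 27 < 35 → go left; 27 < 33 → go left; 27 > 26 → go right. Place as right child of 26.
Insert 9: 9 < 39 → go left; 9 < 10 → go left. Place as left child of 10.
Insert 13: 13 < 39 → go left; 13 > 10 → go right; 13 < 20 → go left; 13 < 15 → go left. Place as left child of 15.

9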